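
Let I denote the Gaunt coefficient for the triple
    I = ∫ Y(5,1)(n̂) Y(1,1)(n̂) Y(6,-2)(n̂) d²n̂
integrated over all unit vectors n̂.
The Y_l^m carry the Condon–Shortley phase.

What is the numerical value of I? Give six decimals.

0.216205

Rules hold: Σm=0, L=12 even, 4≤6≤6.
N = 11·3·13 = 429
Δ = 0!·10!·2!/13! = 1/858
Racah Σ t=0..0: t=0:+1/14400 = 1/14400
⇒ 3j(5 1 6; 0 0 0)² = 6/143, sgn +1
Racah Σ t=0..0: t=0:+1/34560 = 1/34560
⇒ 3j(5 1 6; 1 1 -2)² = 14/429, sgn +1
4πI² = N·(3j₀)²·(3jₘ)² = 84/143
I = +1·√(0.587413/4π) = 0.21620548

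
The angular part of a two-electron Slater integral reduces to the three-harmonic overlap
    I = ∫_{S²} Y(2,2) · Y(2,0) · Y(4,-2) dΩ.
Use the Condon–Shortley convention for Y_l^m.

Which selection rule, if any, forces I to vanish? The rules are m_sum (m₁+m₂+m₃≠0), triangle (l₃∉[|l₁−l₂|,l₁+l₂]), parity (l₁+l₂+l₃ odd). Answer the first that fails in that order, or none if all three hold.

none

m₁+m₂+m₃ = 2 + 0 − 2 = 0  ✓
triangle: |2−2|=0 ≤ l₃=4 ≤ 2+2=4  ✓
parity: l₁+l₂+l₃ = 8 is even  ✓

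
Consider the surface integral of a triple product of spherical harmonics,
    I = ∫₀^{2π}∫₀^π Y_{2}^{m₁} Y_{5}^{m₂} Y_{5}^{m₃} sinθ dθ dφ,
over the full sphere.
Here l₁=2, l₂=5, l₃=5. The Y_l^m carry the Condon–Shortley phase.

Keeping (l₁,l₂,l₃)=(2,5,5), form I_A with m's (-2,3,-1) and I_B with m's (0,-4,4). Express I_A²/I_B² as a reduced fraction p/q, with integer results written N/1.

28/9

Shared (l₁,l₂,l₃)=(2,5,5): N and (l;000)² cancel in I_A²/I_B².
A: Δ = 2!·2!·8!/13! = 1/38610; Racah Σ t=2..2: t=2:+1/5760 = 1/5760; ⇒ 3j(2 5 5; -2 3 -1)² = 56/2145, sgn +1
B: Δ = 2!·2!·8!/13! = 1/38610; Racah Σ t=0..1: t=0:+1/20160 t=1:−1/40320 = 1/40320; ⇒ 3j(2 5 5; 0 -4 4)² = 6/715, sgn -1
I_A²/I_B² = (56/2145)/(6/715) = 28/9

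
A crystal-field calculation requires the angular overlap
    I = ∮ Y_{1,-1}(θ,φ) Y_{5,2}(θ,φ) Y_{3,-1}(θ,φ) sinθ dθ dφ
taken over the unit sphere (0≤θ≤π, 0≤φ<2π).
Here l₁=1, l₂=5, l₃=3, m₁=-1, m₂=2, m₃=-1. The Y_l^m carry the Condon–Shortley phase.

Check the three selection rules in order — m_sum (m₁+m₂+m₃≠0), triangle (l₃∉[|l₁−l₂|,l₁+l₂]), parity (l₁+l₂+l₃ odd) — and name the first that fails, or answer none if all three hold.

triangle

Σmᵢ = 0  ✓
l₃∈[|l₁−l₂|,l₁+l₂]=[4,6], have l₃=3  ✗
Σlᵢ = 9 ⇒ odd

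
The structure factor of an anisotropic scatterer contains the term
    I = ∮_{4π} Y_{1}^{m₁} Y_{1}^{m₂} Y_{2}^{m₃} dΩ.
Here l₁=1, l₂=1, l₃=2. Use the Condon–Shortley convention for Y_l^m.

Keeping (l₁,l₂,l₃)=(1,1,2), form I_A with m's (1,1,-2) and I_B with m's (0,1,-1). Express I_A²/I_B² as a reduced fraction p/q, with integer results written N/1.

l's match ⇒ only the (l;m) 3-j factors differ between A and B.
A: triangle coeff Δ(1,1,2) = 1/30; Σ_t [0,0]: t=0:+1/4 = 1/4; (3j)²=1/5 [(1 1 2; 1 1 -2)], sign=+1
B: triangle coeff Δ(1,1,2) = 1/30; Σ_t [0,0]: t=0:+1/2 = 1/2; (3j)²=1/10 [(1 1 2; 0 1 -1)], sign=-1
I_A²/I_B² = (1/5)/(1/10) = 2/1

2/1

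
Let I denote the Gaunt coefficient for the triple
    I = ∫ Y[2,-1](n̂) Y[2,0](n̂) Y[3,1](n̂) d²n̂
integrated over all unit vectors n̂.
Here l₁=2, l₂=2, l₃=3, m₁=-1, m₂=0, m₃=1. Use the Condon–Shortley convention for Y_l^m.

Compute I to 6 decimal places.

0.000000

l₁+l₂+l₃=7 is odd: 3j(l;000)=0 ⇒ I=0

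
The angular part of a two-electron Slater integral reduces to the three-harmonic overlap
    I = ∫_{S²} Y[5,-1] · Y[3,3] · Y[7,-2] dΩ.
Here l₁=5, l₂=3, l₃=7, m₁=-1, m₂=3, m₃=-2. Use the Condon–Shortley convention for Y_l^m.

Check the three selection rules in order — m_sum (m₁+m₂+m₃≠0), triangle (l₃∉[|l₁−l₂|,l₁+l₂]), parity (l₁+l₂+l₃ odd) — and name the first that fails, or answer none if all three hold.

parity

Σmᵢ = 0  ✓
l₃∈[|l₁−l₂|,l₁+l₂]=[2,8], have l₃=7  ✓
Σlᵢ = 15 ⇒ odd  ✗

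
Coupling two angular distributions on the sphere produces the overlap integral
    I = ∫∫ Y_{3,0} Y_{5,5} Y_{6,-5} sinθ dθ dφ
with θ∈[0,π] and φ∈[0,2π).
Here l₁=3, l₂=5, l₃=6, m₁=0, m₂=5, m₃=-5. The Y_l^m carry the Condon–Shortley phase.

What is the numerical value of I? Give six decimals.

0.207001

Rules hold: Σm=0, L=14 even, 2≤6≤8.
N = 7·11·13 = 1001
Δ = 2!·4!·8!/15! = 1/675675
Racah Σ t=0..2: t=0:+1/8640 t=1:−1/2304 t=2:+1/8640 = -7/34560
⇒ 3j(3 5 6; 0 0 0)² = 7/429, sgn -1
Racah Σ t=2..2: t=2:+1/483840 = 1/483840
⇒ 3j(3 5 6; 0 5 -5)² = 3/91, sgn -1
4πI² = N·(3j₀)²·(3jₘ)² = 7/13
I = +1·√(0.538462/4π) = 0.20700098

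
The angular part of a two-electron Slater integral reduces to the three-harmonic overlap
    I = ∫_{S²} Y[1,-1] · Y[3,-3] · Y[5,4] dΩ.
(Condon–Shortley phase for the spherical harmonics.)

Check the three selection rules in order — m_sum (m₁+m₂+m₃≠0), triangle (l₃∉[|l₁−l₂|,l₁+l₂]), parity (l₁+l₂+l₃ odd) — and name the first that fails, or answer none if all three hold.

triangle

Σmᵢ = 0  ✓
l₃∈[|l₁−l₂|,l₁+l₂]=[2,4], have l₃=5  ✗
Σlᵢ = 9 ⇒ odd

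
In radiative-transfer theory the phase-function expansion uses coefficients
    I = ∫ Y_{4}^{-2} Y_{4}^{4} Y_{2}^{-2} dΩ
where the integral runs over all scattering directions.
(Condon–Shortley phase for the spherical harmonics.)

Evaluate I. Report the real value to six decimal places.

m-sum 0 ✓  L=10 even ✓  0≤2≤8 ✓
Π(2lᵢ+1) = 9×9×5 = 405
triangle coeff Δ(4,4,2) = 1/13860
Σ_t [2,4]: t=2:+1/192 t=3:−1/36 t=4:+1/192 = -5/288
(3j)²=20/693 [(4 4 2; 0 0 0)], sign=-1
Σ_t [6,6]: t=6:+1/2880 = 1/2880
(3j)²=2/165 [(4 4 2; -2 4 -2)], sign=+1
⇒ 4πI² = 120/847
I = (-1)√(120/847/(4π)) = -0.10618031

-0.106180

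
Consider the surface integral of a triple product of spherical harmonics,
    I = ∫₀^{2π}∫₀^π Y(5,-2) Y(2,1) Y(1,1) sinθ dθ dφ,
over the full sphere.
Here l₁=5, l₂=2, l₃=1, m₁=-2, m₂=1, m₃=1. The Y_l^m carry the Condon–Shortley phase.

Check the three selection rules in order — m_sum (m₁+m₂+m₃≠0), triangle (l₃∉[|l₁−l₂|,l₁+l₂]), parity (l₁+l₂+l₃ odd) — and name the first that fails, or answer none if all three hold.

triangle

Σmᵢ = 0  ✓
l₃∈[|l₁−l₂|,l₁+l₂]=[3,7], have l₃=1  ✗
Σlᵢ = 8 ⇒ even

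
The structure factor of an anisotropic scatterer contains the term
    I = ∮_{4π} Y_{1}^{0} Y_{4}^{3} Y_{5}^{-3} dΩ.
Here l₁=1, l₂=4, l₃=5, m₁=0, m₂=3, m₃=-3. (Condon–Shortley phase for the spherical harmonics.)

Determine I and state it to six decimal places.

-0.196426

Checks pass: Σm=0; 10 even; l₃=5∈[3,5].
(2·1+1)(2·4+1)(2·5+1) = 297
Δ: 0! 2! 8! / 11! → 1/495
sum: t=0:+1/576 = 1/576
3j²(1 4 5; 0 0 0) = Δ·Π!·Σ² = 5/99  (sign -1)
sum: t=0:+1/5040 = 1/5040
3j²(1 4 5; 0 3 -3) = Δ·Π!·Σ² = 16/495  (sign +1)
combine: 4πI² = 297·5/99·16/495 = 16/33
take √, sign -1: I = -0.19642560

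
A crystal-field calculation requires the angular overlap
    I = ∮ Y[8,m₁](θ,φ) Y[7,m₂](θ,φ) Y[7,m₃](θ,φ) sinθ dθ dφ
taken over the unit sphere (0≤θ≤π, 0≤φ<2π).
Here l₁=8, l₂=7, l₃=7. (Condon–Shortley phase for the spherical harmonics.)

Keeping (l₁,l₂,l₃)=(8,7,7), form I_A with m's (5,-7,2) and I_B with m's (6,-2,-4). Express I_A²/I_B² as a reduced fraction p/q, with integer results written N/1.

3822/841

l's match ⇒ only the (l;m) 3-j factors differ between A and B.
A: triangle coeff Δ(8,7,7) = 1/22086194130; Σ_t [0,0]: t=0:+1/20901888000 = 1/20901888000; (3j)²=546/37145 [(8 7 7; 5 -7 2)], sign=-1
B: triangle coeff Δ(8,7,7) = 1/22086194130; Σ_t [0,2]: t=0:+1/6967296000 t=1:−1/1219276800 t=2:+1/2090188800 = -29/146313216000; (3j)²=841/260015 [(8 7 7; 6 -2 -4)], sign=+1
I_A²/I_B² = (546/37145)/(841/260015) = 3822/841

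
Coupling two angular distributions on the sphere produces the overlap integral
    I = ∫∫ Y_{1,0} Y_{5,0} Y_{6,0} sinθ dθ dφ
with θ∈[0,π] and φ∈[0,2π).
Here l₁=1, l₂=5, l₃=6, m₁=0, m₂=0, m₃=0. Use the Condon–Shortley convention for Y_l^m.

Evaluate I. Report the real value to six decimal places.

0.245154

m-sum 0 ✓  L=12 even ✓  4≤6≤6 ✓
Π(2lᵢ+1) = 3×11×13 = 429
triangle coeff Δ(1,5,6) = 1/858
Σ_t [0,0]: t=0:+1/14400 = 1/14400
(3j)²=6/143 [(1 5 6; 0 0 0)], sign=+1
(m-triple is (0,0,0) — same symbol as above.)
⇒ 4πI² = 108/143
I = (+1)√(108/143/(4π)) = 0.24515397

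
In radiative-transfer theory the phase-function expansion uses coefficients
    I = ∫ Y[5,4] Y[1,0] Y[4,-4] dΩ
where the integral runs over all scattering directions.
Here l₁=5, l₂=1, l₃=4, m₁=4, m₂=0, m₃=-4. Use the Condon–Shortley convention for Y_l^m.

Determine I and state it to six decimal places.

m-sum 0 ✓  L=10 even ✓  4≤4≤6 ✓
Π(2lᵢ+1) = 11×3×9 = 297
triangle coeff Δ(5,1,4) = 1/495
Σ_t [1,1]: t=1:−1/576 = -1/576
(3j)²=5/99 [(5 1 4; 0 0 0)], sign=-1
Σ_t [1,1]: t=1:−1/40320 = -1/40320
(3j)²=1/55 [(5 1 4; 4 0 -4)], sign=-1
⇒ 4πI² = 3/11
I = (+1)√(3/11/(4π)) = 0.14731920

0.147319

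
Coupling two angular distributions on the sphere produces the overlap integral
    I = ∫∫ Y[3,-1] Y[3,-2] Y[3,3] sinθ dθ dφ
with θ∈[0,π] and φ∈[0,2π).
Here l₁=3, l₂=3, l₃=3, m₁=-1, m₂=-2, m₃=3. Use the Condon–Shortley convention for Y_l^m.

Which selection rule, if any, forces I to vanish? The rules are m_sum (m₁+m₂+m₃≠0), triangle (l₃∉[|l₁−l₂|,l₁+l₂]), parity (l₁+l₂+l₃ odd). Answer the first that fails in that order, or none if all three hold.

Σmᵢ = 0  ✓
l₃∈[|l₁−l₂|,l₁+l₂]=[0,6], have l₃=3  ✓
Σlᵢ = 9 ⇒ odd  ✗

parity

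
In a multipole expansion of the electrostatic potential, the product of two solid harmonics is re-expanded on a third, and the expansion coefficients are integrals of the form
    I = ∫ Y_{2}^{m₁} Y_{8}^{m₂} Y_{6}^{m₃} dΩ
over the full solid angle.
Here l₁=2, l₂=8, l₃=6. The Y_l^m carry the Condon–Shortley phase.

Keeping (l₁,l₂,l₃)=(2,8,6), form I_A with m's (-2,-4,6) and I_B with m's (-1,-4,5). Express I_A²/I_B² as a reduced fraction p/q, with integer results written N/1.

1/48

l's match ⇒ only the (l;m) 3-j factors differ between A and B.
A: triangle coeff Δ(2,8,6) = 1/30940; Σ_t [4,4]: t=4:+1/11496038400 = 1/11496038400; (3j)²=1/30940 [(2 8 6; -2 -4 6)], sign=+1
B: triangle coeff Δ(2,8,6) = 1/30940; Σ_t [3,3]: t=3:−1/239500800 = -1/239500800; (3j)²=12/7735 [(2 8 6; -1 -4 5)], sign=+1
I_A²/I_B² = (1/30940)/(12/7735) = 1/48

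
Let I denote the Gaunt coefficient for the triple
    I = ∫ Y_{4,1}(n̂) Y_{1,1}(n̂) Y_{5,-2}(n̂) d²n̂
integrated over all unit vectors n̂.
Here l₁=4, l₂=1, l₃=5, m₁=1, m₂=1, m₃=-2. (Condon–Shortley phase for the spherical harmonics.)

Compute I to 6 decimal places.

m-sum 0 ✓  L=10 even ✓  3≤5≤5 ✓
Π(2lᵢ+1) = 9×3×11 = 297
triangle coeff Δ(4,1,5) = 1/495
Σ_t [0,0]: t=0:+1/576 = 1/576
(3j)²=5/99 [(4 1 5; 0 0 0)], sign=-1
Σ_t [0,0]: t=0:+1/1440 = 1/1440
(3j)²=7/165 [(4 1 5; 1 1 -2)], sign=-1
⇒ 4πI² = 7/11
I = (+1)√(7/11/(4π)) = 0.22503380

0.225034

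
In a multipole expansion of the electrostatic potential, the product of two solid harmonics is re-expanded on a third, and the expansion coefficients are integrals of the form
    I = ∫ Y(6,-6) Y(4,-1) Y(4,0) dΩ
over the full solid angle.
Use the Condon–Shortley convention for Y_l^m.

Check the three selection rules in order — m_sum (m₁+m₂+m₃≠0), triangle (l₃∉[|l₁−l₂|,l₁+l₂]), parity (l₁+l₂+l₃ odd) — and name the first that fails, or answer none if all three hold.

m₁+m₂+m₃ = -6 − 1 + 0 = -7  ✗
triangle: |6−4|=2 ≤ l₃=4 ≤ 6+4=10
parity: l₁+l₂+l₃ = 14 is even

m_sum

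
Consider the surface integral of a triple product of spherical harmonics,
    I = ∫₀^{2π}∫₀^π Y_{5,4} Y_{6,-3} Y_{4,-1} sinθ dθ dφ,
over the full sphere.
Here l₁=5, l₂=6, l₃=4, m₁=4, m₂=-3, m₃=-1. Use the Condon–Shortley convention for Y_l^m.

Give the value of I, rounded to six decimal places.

Σlᵢ=15 odd — θ-integrand is odd under cosθ→−cosθ; I=0

0.000000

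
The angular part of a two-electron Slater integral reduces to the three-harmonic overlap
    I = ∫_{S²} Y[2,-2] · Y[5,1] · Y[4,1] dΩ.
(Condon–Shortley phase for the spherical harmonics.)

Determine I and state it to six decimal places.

0.000000

l₁+l₂+l₃=11 is odd: 3j(l;000)=0 ⇒ I=0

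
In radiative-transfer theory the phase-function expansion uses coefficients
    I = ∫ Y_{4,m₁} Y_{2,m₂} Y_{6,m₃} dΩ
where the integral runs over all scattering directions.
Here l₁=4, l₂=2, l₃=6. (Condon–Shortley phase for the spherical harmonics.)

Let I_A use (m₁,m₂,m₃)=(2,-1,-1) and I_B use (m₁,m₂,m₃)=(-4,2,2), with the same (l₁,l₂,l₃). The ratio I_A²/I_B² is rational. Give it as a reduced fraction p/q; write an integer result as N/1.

l's match ⇒ only the (l;m) 3-j factors differ between A and B.
A: triangle coeff Δ(4,2,6) = 1/6435; Σ_t [0,0]: t=0:+1/8640 = 1/8640; (3j)²=14/1287 [(4 2 6; 2 -1 -1)], sign=-1
B: triangle coeff Δ(4,2,6) = 1/6435; Σ_t [0,0]: t=0:+1/967680 = 1/967680; (3j)²=1/6435 [(4 2 6; -4 2 2)], sign=+1
I_A²/I_B² = (14/1287)/(1/6435) = 70/1

70/1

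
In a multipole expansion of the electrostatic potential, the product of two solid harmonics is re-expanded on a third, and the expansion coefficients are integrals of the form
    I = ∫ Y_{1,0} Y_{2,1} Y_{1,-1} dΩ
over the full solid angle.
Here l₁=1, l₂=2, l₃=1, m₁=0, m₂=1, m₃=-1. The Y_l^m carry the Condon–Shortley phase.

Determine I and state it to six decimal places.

-0.218510

Checks pass: Σm=0; 4 even; l₃=1∈[1,3].
(2·1+1)(2·2+1)(2·1+1) = 45
Δ: 2! 0! 2! / 5! → 1/30
sum: t=1:−1/1 = -1/1
3j²(1 2 1; 0 0 0) = Δ·Π!·Σ² = 2/15  (sign +1)
sum: t=1:−1/2 = -1/2
3j²(1 2 1; 0 1 -1) = Δ·Π!·Σ² = 1/10  (sign -1)
combine: 4πI² = 45·2/15·1/10 = 3/5
take √, sign -1: I = -0.21850969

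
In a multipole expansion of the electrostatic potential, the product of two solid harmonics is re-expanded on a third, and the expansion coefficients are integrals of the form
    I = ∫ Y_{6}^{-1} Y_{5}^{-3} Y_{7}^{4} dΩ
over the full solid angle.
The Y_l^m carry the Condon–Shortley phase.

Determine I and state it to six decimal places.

-0.099902

Rules hold: Σm=0, L=18 even, 1≤7≤11.
N = 13·11·15 = 2145
Δ = 4!·8!·6!/19! = 1/174594420
Racah Σ t=0..4: t=0:+1/4147200 t=1:−1/207360 t=2:+1/82944 t=3:−1/207360 t=4:+1/4147200 = 1/345600
⇒ 3j(6 5 7; 0 0 0)² = 420/46189, sgn -1
Racah Σ t=0..2: t=0:+1/5806080 t=1:−1/1036800 t=2:+1/2073600 = -1/3225600
⇒ 3j(6 5 7; -1 -3 4)² = 27/4199, sgn +1
4πI² = N·(3j₀)²·(3jₘ)² = 170100/1356277
I = -1·√(0.125417/4π) = -0.09990173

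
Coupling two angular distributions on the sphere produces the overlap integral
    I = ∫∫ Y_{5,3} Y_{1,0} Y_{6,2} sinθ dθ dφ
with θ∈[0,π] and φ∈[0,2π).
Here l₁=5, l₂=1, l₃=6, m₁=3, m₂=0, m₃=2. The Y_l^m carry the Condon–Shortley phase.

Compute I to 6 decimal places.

0.000000

m-sum = 3 + 0 + 2 = 5 ≠ 0 ⇒ I = 0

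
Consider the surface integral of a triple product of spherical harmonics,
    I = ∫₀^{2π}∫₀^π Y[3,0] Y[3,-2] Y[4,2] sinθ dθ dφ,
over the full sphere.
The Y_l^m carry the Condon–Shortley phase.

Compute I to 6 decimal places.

-0.044418

m-sum 0 ✓  L=10 even ✓  0≤4≤6 ✓
Π(2lᵢ+1) = 7×7×9 = 441
triangle coeff Δ(3,3,4) = 1/34650
Σ_t [0,2]: t=0:+1/72 t=1:−1/16 t=2:+1/72 = -5/144
(3j)²=2/77 [(3 3 4; 0 0 0)], sign=-1
Σ_t [0,1]: t=0:+1/72 t=1:−1/96 = 1/288
(3j)²=1/462 [(3 3 4; 0 -2 2)], sign=+1
⇒ 4πI² = 3/121
I = (-1)√(3/121/(4π)) = -0.04441841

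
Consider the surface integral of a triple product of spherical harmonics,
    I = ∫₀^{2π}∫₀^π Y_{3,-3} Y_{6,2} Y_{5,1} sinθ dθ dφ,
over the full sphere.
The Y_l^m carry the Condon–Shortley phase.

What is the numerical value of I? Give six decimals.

-0.174062

Rules hold: Σm=0, L=14 even, 3≤5≤9.
N = 7·13·11 = 1001
Δ = 4!·2!·8!/15! = 1/675675
Racah Σ t=1..3: t=1:−1/8640 t=2:+1/2304 t=3:−1/8640 = 7/34560
⇒ 3j(3 6 5; 0 0 0)² = 7/429, sgn -1
Racah Σ t=4..4: t=4:+1/27648 = 1/27648
⇒ 3j(3 6 5; -3 2 1)² = 10/429, sgn +1
4πI² = N·(3j₀)²·(3jₘ)² = 490/1287
I = -1·√(0.38073/4π) = -0.17406195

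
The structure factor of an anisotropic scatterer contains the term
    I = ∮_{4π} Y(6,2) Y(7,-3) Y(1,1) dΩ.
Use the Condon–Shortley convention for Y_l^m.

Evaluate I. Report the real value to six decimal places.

-0.234717

m-sum 0 ✓  L=14 even ✓  1≤1≤13 ✓
Π(2lᵢ+1) = 13×15×3 = 585
triangle coeff Δ(6,7,1) = 1/1365
Σ_t [6,6]: t=6:+1/518400 = 1/518400
(3j)²=7/195 [(6 7 1; 0 0 0)], sign=-1
Σ_t [4,4]: t=4:+1/1935360 = 1/1935360
(3j)²=3/91 [(6 7 1; 2 -3 1)], sign=+1
⇒ 4πI² = 9/13
I = (-1)√(9/13/(4π)) = -0.23471705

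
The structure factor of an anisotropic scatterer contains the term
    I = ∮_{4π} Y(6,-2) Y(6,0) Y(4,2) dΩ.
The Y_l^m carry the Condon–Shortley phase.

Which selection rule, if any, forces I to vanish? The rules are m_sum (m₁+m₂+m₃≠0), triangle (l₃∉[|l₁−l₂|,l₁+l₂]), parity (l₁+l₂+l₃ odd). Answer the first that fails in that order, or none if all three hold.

m₁+m₂+m₃ = -2 + 0 + 2 = 0  ✓
triangle: |6−6|=0 ≤ l₃=4 ≤ 6+6=12  ✓
parity: l₁+l₂+l₃ = 16 is even  ✓

none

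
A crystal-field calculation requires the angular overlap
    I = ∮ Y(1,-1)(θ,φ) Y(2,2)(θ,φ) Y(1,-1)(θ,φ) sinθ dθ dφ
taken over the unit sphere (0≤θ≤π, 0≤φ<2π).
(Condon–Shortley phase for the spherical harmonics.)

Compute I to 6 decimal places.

0.309019

Checks pass: Σm=0; 4 even; l₃=1∈[1,3].
(2·1+1)(2·2+1)(2·1+1) = 45
Δ: 2! 0! 2! / 5! → 1/30
sum: t=1:−1/1 = -1/1
3j²(1 2 1; 0 0 0) = Δ·Π!·Σ² = 2/15  (sign +1)
sum: t=2:+1/4 = 1/4
3j²(1 2 1; -1 2 -1) = Δ·Π!·Σ² = 1/5  (sign +1)
combine: 4πI² = 45·2/15·1/5 = 6/5
take √, sign +1: I = 0.30901936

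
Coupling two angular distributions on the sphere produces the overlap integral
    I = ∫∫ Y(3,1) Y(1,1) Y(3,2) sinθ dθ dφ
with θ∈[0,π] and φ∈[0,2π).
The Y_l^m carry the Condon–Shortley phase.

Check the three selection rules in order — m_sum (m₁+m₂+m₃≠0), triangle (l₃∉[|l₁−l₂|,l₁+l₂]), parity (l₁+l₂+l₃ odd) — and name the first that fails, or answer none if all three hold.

m_sum

Σmᵢ = 4  ✗
l₃∈[|l₁−l₂|,l₁+l₂]=[2,4], have l₃=3
Σlᵢ = 7 ⇒ odd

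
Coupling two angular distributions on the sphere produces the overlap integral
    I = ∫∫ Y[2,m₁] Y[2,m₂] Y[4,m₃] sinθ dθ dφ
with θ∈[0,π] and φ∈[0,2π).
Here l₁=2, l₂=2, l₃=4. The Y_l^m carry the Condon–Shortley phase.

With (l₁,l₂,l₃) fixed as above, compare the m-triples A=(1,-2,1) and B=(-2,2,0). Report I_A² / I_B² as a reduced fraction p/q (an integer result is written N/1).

5/1

Same 2,2,4: normalisation and zero-m 3j drop out of the ratio.
A: Δ: 0! 4! 4! / 9! → 1/630; sum: t=0:+1/144 = 1/144; 3j²(2 2 4; 1 -2 1) = Δ·Π!·Σ² = 1/126  (sign -1)
B: Δ: 0! 4! 4! / 9! → 1/630; sum: t=0:+1/576 = 1/576; 3j²(2 2 4; -2 2 0) = Δ·Π!·Σ² = 1/630  (sign +1)
I_A²/I_B² = (1/126)/(1/630) = 5/1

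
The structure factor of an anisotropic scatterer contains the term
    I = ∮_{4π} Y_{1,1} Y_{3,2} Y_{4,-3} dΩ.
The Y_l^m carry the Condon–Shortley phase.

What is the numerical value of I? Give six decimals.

m-sum 0 ✓  L=8 even ✓  2≤4≤4 ✓
Π(2lᵢ+1) = 3×7×9 = 189
triangle coeff Δ(1,3,4) = 1/252
Σ_t [0,0]: t=0:+1/36 = 1/36
(3j)²=4/63 [(1 3 4; 0 0 0)], sign=+1
Σ_t [0,0]: t=0:+1/240 = 1/240
(3j)²=1/12 [(1 3 4; 1 2 -3)], sign=-1
⇒ 4πI² = 1/1
I = (-1)√(1/1/(4π)) = -0.28209479

-0.282095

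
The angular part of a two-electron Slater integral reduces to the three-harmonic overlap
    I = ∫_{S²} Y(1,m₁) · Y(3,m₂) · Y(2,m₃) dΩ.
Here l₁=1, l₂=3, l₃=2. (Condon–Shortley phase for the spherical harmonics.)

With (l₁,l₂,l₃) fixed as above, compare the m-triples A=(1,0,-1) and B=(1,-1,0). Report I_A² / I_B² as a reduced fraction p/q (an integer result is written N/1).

l's match ⇒ only the (l;m) 3-j factors differ between A and B.
A: triangle coeff Δ(1,3,2) = 1/105; Σ_t [0,0]: t=0:+1/12 = 1/12; (3j)²=1/35 [(1 3 2; 1 0 -1)], sign=-1
B: triangle coeff Δ(1,3,2) = 1/105; Σ_t [0,0]: t=0:+1/8 = 1/8; (3j)²=2/35 [(1 3 2; 1 -1 0)], sign=+1
I_A²/I_B² = (1/35)/(2/35) = 1/2

1/2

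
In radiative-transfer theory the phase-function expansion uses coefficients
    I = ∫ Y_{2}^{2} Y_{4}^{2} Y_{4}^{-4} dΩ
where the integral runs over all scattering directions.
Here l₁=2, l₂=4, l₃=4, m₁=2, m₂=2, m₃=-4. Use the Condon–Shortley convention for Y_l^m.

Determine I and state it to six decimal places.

m-sum 0 ✓  L=10 even ✓  2≤4≤6 ✓
Π(2lᵢ+1) = 5×9×9 = 405
triangle coeff Δ(2,4,4) = 1/13860
Σ_t [0,2]: t=0:+1/192 t=1:−1/36 t=2:+1/192 = -5/288
(3j)²=20/693 [(2 4 4; 0 0 0)], sign=-1
Σ_t [0,0]: t=0:+1/2880 = 1/2880
(3j)²=2/165 [(2 4 4; 2 2 -4)], sign=+1
⇒ 4πI² = 120/847
I = (-1)√(120/847/(4π)) = -0.10618031

-0.106180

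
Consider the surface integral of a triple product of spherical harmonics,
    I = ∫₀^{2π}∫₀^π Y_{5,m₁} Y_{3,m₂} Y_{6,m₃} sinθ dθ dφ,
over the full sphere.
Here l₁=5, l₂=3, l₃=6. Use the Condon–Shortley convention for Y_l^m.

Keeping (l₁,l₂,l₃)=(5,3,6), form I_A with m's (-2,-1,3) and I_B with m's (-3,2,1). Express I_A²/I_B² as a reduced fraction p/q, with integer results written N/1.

l's match ⇒ only the (l;m) 3-j factors differ between A and B.
A: triangle coeff Δ(5,3,6) = 1/675675; Σ_t [0,2]: t=0:+1/40320 t=1:−1/8640 t=2:+1/34560 = -1/16128; (3j)²=18/1001 [(5 3 6; -2 -1 3)], sign=+1
B: triangle coeff Δ(5,3,6) = 1/675675; Σ_t [1,2]: t=1:−1/120960 t=2:+1/17280 = 1/20160; (3j)²=64/3003 [(5 3 6; -3 2 1)], sign=-1
I_A²/I_B² = (18/1001)/(64/3003) = 27/32

27/32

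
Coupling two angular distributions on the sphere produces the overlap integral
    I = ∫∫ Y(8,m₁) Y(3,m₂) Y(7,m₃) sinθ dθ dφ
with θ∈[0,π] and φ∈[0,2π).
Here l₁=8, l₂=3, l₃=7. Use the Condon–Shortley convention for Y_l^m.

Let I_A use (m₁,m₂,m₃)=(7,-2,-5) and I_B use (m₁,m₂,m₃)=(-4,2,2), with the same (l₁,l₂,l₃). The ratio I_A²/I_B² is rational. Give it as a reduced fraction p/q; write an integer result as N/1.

910/11

l's match ⇒ only the (l;m) 3-j factors differ between A and B.
A: triangle coeff Δ(8,3,7) = 1/5290740; Σ_t [0,1]: t=0:+1/958003200 t=1:−1/5748019200 = 1/1149603840; (3j)²=125/5814 [(8 3 7; 7 -2 -5)], sign=+1
B: triangle coeff Δ(8,3,7) = 1/5290740; Σ_t [3,4]: t=3:−1/26127360 t=4:+1/23224320 = 1/209018880; (3j)²=275/1058148 [(8 3 7; -4 2 2)], sign=-1
I_A²/I_B² = (125/5814)/(275/1058148) = 910/11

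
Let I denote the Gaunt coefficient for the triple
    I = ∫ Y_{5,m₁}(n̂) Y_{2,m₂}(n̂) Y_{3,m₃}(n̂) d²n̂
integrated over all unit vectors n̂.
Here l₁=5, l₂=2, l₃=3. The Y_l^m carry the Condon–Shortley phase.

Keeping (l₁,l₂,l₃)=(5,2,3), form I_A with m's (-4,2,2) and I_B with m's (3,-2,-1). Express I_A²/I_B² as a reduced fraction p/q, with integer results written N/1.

Same 5,2,3: normalisation and zero-m 3j drop out of the ratio.
A: Δ: 4! 6! 0! / 11! → 1/2310; sum: t=4:+1/2880 = 1/2880; 3j²(5 2 3; -4 2 2) = Δ·Π!·Σ² = 3/55  (sign -1)
B: Δ: 4! 6! 0! / 11! → 1/2310; sum: t=0:+1/1152 = 1/1152; 3j²(5 2 3; 3 -2 -1) = Δ·Π!·Σ² = 1/33  (sign +1)
I_A²/I_B² = (3/55)/(1/33) = 9/5

9/5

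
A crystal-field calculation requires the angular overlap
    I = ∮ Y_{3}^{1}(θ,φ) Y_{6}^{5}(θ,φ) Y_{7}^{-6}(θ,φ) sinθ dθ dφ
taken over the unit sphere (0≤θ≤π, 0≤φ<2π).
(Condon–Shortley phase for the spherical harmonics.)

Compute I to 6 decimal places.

Checks pass: Σm=0; 16 even; l₃=7∈[3,9].
(2·3+1)(2·6+1)(2·7+1) = 1365
Δ: 2! 4! 10! / 17! → 1/2042040
sum: t=0:+1/207360 t=1:−1/57600 t=2:+1/207360 = -1/129600
3j²(3 6 7; 0 0 0) = Δ·Π!·Σ² = 168/12155  (sign +1)
sum: t=1:−1/21772800 t=2:+1/17418240 = 1/87091200
3j²(3 6 7; 1 5 -6) = Δ·Π!·Σ² = 11/14280  (sign -1)
combine: 4πI² = 1365·168/12155·11/14280 = 21/1445
take √, sign -1: I = -0.03400719

-0.034007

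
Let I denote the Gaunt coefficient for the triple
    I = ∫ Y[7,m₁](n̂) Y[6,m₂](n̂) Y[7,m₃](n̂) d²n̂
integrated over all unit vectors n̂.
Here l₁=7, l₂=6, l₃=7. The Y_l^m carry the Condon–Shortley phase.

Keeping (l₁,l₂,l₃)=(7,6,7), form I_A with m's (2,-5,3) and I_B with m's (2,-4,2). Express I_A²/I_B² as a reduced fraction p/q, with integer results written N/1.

Same 7,6,7: normalisation and zero-m 3j drop out of the ratio.
A: Δ: 6! 8! 6! / 21! → 1/2444321880; sum: t=0:+1/62208000 t=1:−1/49766400 = -1/248832000; 3j²(7 6 7; 2 -5 3) = Δ·Π!·Σ² = 21/20995  (sign -1)
B: Δ: 6! 8! 6! / 21! → 1/2444321880; sum: t=0:+1/24883200 t=1:−1/8294400 t=2:+1/24883200 = -1/24883200; 3j²(7 6 7; 2 -4 2) = Δ·Π!·Σ² = 420/46189  (sign +1)
I_A²/I_B² = (21/20995)/(420/46189) = 11/100

11/100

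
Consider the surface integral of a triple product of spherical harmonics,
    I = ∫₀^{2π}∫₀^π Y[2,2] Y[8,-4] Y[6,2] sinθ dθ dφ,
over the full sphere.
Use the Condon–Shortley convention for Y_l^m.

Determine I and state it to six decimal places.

0.188806

Checks pass: Σm=0; 16 even; l₃=6∈[6,10].
(2·2+1)(2·8+1)(2·6+1) = 1105
Δ: 4! 0! 12! / 17! → 1/30940
sum: t=2:+1/2073600 = 1/2073600
3j²(2 8 6; 0 0 0) = Δ·Π!·Σ² = 28/1105  (sign +1)
sum: t=0:+1/23224320 = 1/23224320
3j²(2 8 6; 2 -4 2) = Δ·Π!·Σ² = 99/6188  (sign +1)
combine: 4πI² = 1105·28/1105·99/6188 = 99/221
take √, sign +1: I = 0.18880632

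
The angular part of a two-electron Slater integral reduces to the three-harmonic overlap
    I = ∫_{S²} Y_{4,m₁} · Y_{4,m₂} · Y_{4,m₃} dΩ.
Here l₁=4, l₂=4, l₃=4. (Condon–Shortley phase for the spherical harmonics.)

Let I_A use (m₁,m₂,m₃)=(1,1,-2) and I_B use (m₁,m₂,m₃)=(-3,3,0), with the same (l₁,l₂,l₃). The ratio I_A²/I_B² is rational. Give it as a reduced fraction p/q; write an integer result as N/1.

40/49

l's match ⇒ only the (l;m) 3-j factors differ between A and B.
A: triangle coeff Δ(4,4,4) = 1/450450; Σ_t [1,3]: t=1:−1/576 t=2:+1/144 t=3:−1/576 = 1/288; (3j)²=20/1001 [(4 4 4; 1 1 -2)], sign=+1
B: triangle coeff Δ(4,4,4) = 1/450450; Σ_t [3,4]: t=3:−1/3456 t=4:+1/864 = 1/1152; (3j)²=7/286 [(4 4 4; -3 3 0)], sign=+1
I_A²/I_B² = (20/1001)/(7/286) = 40/49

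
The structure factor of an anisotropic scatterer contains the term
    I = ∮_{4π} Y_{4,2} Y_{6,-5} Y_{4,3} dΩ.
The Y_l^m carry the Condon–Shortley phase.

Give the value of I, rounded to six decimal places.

-0.100084

Rules hold: Σm=0, L=14 even, 2≤4≤10.
N = 9·13·9 = 1053
Δ = 6!·2!·6!/15! = 1/1261260
Racah Σ t=2..4: t=2:+1/4608 t=3:−1/1296 t=4:+1/4608 = -7/20736
⇒ 3j(4 6 4; 0 0 0)² = 20/1287, sgn -1
Racah Σ t=0..1: t=0:+1/172800 t=1:−1/86400 = -1/172800
⇒ 3j(4 6 4; 2 -5 3)² = 1/130, sgn +1
4πI² = N·(3j₀)²·(3jₘ)² = 18/143
I = -1·√(0.125874/4π) = -0.10008369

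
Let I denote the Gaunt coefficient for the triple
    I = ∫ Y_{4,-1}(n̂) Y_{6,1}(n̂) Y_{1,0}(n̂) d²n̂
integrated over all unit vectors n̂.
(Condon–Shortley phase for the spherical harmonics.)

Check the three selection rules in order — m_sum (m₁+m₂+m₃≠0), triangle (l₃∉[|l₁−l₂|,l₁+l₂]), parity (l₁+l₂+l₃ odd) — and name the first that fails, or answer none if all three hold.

triangle

azimuthal sum: -1 + 1 + 0 = 0  ✓
2 ≤ 1 ≤ 10 (triangle on l)  ✗
L = 4 + 6 + 1 = 11 (odd)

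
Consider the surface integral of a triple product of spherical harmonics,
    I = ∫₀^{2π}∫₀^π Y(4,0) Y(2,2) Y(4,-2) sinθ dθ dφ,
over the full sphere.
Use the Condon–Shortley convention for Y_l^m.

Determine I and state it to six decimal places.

-0.190365

Checks pass: Σm=0; 10 even; l₃=4∈[2,6].
(2·4+1)(2·2+1)(2·4+1) = 405
Δ: 2! 6! 2! / 11! → 1/13860
sum: t=0:+1/192 t=1:−1/36 t=2:+1/192 = -5/288
3j²(4 2 4; 0 0 0) = Δ·Π!·Σ² = 20/693  (sign -1)
sum: t=2:+1/192 = 1/192
3j²(4 2 4; 0 2 -2) = Δ·Π!·Σ² = 3/77  (sign +1)
combine: 4πI² = 405·20/693·3/77 = 2700/5929
take √, sign -1: I = -0.19036462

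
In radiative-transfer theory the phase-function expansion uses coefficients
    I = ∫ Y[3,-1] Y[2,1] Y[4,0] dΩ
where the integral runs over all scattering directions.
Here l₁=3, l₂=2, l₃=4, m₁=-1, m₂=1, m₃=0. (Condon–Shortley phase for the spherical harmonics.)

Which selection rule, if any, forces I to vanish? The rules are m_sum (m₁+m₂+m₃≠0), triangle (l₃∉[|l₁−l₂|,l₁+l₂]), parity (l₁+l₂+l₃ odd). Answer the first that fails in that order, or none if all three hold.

parity

m₁+m₂+m₃ = -1 + 1 + 0 = 0  ✓
triangle: |3−2|=1 ≤ l₃=4 ≤ 3+2=5  ✓
parity: l₁+l₂+l₃ = 9 is odd  ✗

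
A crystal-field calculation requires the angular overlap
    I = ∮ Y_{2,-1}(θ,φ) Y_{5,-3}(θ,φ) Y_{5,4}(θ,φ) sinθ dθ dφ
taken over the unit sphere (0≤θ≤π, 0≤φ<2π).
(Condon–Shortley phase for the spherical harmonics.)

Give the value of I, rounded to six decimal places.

Rules hold: Σm=0, L=12 even, 3≤5≤7.
N = 5·11·11 = 605
Δ = 2!·2!·8!/13! = 1/38610
Racah Σ t=0..2: t=0:+1/2880 t=1:−1/576 t=2:+1/2880 = -1/960
⇒ 3j(2 5 5; 0 0 0)² = 10/429, sgn +1
Racah Σ t=1..2: t=1:−1/10080 t=2:+1/80640 = -1/11520
⇒ 3j(2 5 5; -1 -3 4)² = 49/1430, sgn +1
4πI² = N·(3j₀)²·(3jₘ)² = 245/507
I = +1·√(0.483235/4π) = 0.19609844

0.196098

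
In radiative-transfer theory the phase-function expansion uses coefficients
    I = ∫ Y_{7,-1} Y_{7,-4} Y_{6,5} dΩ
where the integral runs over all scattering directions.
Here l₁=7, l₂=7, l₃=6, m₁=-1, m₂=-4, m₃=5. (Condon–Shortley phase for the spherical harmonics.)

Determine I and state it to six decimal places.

0.111002

m-sum 0 ✓  L=20 even ✓  0≤6≤14 ✓
Π(2lᵢ+1) = 15×15×13 = 2925
triangle coeff Δ(7,7,6) = 1/2444321880
Σ_t [1,7]: t=1:−1/2612736000 t=2:+1/20736000 t=3:−1/1658880 t=4:+1/746496 t=5:−1/1658880 t=6:+1/20736000 t=7:−1/2612736000 = 1/4354560
(3j)²=1000/138567 [(7 7 6; 0 0 0)], sign=+1
Σ_t [2,3]: t=2:+1/124416000 t=3:−1/62208000 = -1/124416000
(3j)²=154/20995 [(7 7 6; -1 -4 5)], sign=+1
⇒ 4πI² = 210000/1356277
I = (+1)√(210000/1356277/(4π)) = 0.11100193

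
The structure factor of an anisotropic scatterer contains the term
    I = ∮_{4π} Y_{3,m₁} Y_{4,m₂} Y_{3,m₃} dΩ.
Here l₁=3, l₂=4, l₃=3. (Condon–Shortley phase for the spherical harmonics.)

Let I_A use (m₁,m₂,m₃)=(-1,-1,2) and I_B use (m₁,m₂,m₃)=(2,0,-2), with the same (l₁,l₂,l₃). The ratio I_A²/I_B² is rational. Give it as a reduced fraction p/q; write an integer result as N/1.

32/49

Shared (l₁,l₂,l₃)=(3,4,3): N and (l;000)² cancel in I_A²/I_B².
A: Δ = 4!·2!·4!/11! = 1/34650; Racah Σ t=2..3: t=2:+1/48 t=3:−1/144 = 1/72; ⇒ 3j(3 4 3; -1 -1 2)² = 16/693, sgn -1
B: Δ = 4!·2!·4!/11! = 1/34650; Racah Σ t=0..1: t=0:+1/576 t=1:−1/72 = -7/576; ⇒ 3j(3 4 3; 2 0 -2)² = 7/198, sgn +1
I_A²/I_B² = (16/693)/(7/198) = 32/49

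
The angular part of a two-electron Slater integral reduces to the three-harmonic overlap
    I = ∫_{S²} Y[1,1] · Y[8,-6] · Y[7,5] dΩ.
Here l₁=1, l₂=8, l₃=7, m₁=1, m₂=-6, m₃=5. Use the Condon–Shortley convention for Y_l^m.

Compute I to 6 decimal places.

Rules hold: Σm=0, L=16 even, 7≤7≤9.
N = 3·17·15 = 765
Δ = 2!·0!·14!/17! = 1/2040
Racah Σ t=1..1: t=1:−1/25401600 = -1/25401600
⇒ 3j(1 8 7; 0 0 0)² = 8/255, sgn +1
Racah Σ t=0..0: t=0:+1/1916006400 = 1/1916006400
⇒ 3j(1 8 7; 1 -6 5)² = 91/2040, sgn +1
4πI² = N·(3j₀)²·(3jₘ)² = 91/85
I = +1·√(1.07059/4π) = 0.29188132

0.291881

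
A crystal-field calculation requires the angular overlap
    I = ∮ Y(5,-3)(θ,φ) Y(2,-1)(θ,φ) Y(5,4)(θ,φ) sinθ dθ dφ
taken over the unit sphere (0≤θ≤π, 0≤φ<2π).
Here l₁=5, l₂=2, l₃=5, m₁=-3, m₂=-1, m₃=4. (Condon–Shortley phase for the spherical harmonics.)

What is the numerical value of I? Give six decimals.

0.196098

m-sum 0 ✓  L=12 even ✓  3≤5≤7 ✓
Π(2lᵢ+1) = 11×5×11 = 605
triangle coeff Δ(5,2,5) = 1/38610
Σ_t [0,2]: t=0:+1/2880 t=1:−1/576 t=2:+1/2880 = -1/960
(3j)²=10/429 [(5 2 5; 0 0 0)], sign=+1
Σ_t [0,1]: t=0:+1/80640 t=1:−1/10080 = -1/11520
(3j)²=49/1430 [(5 2 5; -3 -1 4)], sign=+1
⇒ 4πI² = 245/507
I = (+1)√(245/507/(4π)) = 0.19609844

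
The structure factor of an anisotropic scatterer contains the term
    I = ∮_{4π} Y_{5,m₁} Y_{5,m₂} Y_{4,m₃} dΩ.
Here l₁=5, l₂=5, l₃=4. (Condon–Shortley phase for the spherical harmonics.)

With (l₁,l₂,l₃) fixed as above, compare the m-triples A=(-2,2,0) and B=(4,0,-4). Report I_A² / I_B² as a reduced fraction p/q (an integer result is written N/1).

Same 5,5,4: normalisation and zero-m 3j drop out of the ratio.
A: Δ: 6! 4! 4! / 15! → 1/3153150; sum: t=3:−1/20736 t=4:+1/1728 t=5:−1/1920 t=6:+1/25920 = 1/20736; 3j²(5 5 4; -2 2 0) = Δ·Π!·Σ² = 1/2574  (sign +1)
B: Δ: 6! 4! 4! / 15! → 1/3153150; sum: t=1:−1/69120 = -1/69120; 3j²(5 5 4; 4 0 -4) = Δ·Π!·Σ² = 2/143  (sign -1)
I_A²/I_B² = (1/2574)/(2/143) = 1/36

1/36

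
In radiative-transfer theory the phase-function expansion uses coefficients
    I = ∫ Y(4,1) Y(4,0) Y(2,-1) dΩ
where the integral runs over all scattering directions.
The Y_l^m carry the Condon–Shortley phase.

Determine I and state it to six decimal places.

m-sum 0 ✓  L=10 even ✓  0≤2≤8 ✓
Π(2lᵢ+1) = 9×9×5 = 405
triangle coeff Δ(4,4,2) = 1/13860
Σ_t [2,4]: t=2:+1/192 t=3:−1/36 t=4:+1/192 = -5/288
(3j)²=20/693 [(4 4 2; 0 0 0)], sign=-1
Σ_t [2,3]: t=2:+1/96 t=3:−1/72 = -1/288
(3j)²=1/462 [(4 4 2; 1 0 -1)], sign=+1
⇒ 4πI² = 150/5929
I = (-1)√(150/5929/(4π)) = -0.04486937

-0.044869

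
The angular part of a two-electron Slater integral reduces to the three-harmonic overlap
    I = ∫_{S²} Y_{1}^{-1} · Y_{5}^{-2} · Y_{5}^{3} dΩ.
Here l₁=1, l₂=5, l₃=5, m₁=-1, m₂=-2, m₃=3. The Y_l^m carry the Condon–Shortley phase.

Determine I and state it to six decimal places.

Σlᵢ=11 odd — θ-integrand is odd under cosθ→−cosθ; I=0

0.000000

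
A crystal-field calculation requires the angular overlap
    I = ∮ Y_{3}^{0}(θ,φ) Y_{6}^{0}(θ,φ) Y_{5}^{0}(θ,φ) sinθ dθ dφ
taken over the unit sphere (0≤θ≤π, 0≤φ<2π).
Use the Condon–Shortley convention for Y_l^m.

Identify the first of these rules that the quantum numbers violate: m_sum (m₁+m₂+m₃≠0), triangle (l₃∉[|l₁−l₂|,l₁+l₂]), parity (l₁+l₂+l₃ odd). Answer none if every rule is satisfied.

none

Σmᵢ = 0  ✓
l₃∈[|l₁−l₂|,l₁+l₂]=[3,9], have l₃=5  ✓
Σlᵢ = 14 ⇒ even  ✓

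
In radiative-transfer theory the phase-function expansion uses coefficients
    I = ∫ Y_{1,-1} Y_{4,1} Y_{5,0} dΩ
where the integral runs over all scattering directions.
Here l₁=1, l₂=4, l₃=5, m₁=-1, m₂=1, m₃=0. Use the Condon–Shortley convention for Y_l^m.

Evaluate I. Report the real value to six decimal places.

m-sum 0 ✓  L=10 even ✓  3≤5≤5 ✓
Π(2lᵢ+1) = 3×9×11 = 297
triangle coeff Δ(1,4,5) = 1/495
Σ_t [0,0]: t=0:+1/576 = 1/576
(3j)²=5/99 [(1 4 5; 0 0 0)], sign=-1
Σ_t [0,0]: t=0:+1/1440 = 1/1440
(3j)²=2/99 [(1 4 5; -1 1 0)], sign=-1
⇒ 4πI² = 10/33
I = (+1)√(10/33/(4π)) = 0.15528807

0.155288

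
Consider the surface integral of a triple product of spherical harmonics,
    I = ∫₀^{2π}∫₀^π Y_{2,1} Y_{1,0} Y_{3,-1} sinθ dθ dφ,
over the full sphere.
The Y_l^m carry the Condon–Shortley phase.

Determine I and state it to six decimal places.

Checks pass: Σm=0; 6 even; l₃=3∈[1,3].
(2·2+1)(2·1+1)(2·3+1) = 105
Δ: 0! 4! 2! / 7! → 1/105
sum: t=0:+1/4 = 1/4
3j²(2 1 3; 0 0 0) = Δ·Π!·Σ² = 3/35  (sign -1)
sum: t=0:+1/6 = 1/6
3j²(2 1 3; 1 0 -1) = Δ·Π!·Σ² = 8/105  (sign +1)
combine: 4πI² = 105·3/35·8/105 = 24/35
take √, sign -1: I = -0.23359668

-0.233597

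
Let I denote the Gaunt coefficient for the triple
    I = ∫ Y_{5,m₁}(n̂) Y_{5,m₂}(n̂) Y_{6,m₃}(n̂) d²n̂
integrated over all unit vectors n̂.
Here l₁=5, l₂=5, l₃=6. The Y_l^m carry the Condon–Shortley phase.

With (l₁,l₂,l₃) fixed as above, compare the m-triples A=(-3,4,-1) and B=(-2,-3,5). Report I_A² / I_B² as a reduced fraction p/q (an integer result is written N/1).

11/2

Same 5,5,6: normalisation and zero-m 3j drop out of the ratio.
A: Δ: 4! 6! 6! / 17! → 1/28588560; sum: t=3:−1/518400 t=4:+1/138240 = 11/2073600; 3j²(5 5 6; -3 4 -1) = Δ·Π!·Σ² = 77/4420  (sign -1)
B: Δ: 4! 6! 6! / 17! → 1/28588560; sum: t=1:−1/518400 t=2:+1/345600 = 1/1036800; 3j²(5 5 6; -2 -3 5) = Δ·Π!·Σ² = 7/2210  (sign -1)
I_A²/I_B² = (77/4420)/(7/2210) = 11/2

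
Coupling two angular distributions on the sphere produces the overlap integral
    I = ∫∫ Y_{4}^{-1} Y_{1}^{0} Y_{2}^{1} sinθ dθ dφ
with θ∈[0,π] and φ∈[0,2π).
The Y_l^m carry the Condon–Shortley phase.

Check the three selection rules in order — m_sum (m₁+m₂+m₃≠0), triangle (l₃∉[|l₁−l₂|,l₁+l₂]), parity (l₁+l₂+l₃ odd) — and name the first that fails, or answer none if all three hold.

triangle

Σmᵢ = 0  ✓
l₃∈[|l₁−l₂|,l₁+l₂]=[3,5], have l₃=2  ✗
Σlᵢ = 7 ⇒ odd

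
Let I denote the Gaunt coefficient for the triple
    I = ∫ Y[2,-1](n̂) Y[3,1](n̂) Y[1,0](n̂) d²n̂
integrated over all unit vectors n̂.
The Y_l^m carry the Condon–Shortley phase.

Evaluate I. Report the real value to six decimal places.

-0.233597

m-sum 0 ✓  L=6 even ✓  1≤1≤5 ✓
Π(2lᵢ+1) = 5×7×3 = 105
triangle coeff Δ(2,3,1) = 1/105
Σ_t [2,2]: t=2:+1/4 = 1/4
(3j)²=3/35 [(2 3 1; 0 0 0)], sign=-1
Σ_t [3,3]: t=3:−1/6 = -1/6
(3j)²=8/105 [(2 3 1; -1 1 0)], sign=+1
⇒ 4πI² = 24/35
I = (-1)√(24/35/(4π)) = -0.23359668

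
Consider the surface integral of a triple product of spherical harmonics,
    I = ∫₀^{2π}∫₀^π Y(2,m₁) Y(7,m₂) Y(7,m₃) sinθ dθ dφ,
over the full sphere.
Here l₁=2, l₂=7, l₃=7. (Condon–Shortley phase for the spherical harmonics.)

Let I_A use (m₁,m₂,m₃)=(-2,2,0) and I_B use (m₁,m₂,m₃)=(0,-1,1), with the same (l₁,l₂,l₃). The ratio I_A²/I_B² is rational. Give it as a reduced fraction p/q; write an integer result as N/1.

l's match ⇒ only the (l;m) 3-j factors differ between A and B.
A: triangle coeff Δ(2,7,7) = 1/185640; Σ_t [2,2]: t=2:+1/2419200 = 1/2419200; (3j)²=27/1105 [(2 7 7; -2 2 0)], sign=-1
B: triangle coeff Δ(2,7,7) = 1/185640; Σ_t [0,2]: t=0:+1/2073600 t=1:−1/604800 t=2:+1/3870720 = -53/58060800; (3j)²=2809/185640 [(2 7 7; 0 -1 1)], sign=-1
I_A²/I_B² = (27/1105)/(2809/185640) = 4536/2809

4536/2809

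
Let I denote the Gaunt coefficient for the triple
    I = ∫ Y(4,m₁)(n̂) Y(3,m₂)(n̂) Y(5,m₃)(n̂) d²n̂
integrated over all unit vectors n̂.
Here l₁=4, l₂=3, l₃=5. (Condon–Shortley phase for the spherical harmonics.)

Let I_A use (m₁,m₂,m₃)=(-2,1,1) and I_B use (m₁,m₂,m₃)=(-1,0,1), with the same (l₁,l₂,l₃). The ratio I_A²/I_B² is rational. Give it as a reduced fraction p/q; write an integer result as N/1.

1849/2166

Shared (l₁,l₂,l₃)=(4,3,5): N and (l;000)² cancel in I_A²/I_B².
A: Δ = 2!·6!·4!/13! = 1/180180; Racah Σ t=0..2: t=0:+1/34560 t=1:−1/720 t=2:+1/384 = 43/34560; ⇒ 3j(4 3 5; -2 1 1)² = 1849/180180, sgn +1
B: Δ = 2!·6!·4!/13! = 1/180180; Racah Σ t=0..2: t=0:+1/1440 t=1:−1/192 t=2:+1/432 = -19/8640; ⇒ 3j(4 3 5; -1 0 1)² = 361/30030, sgn -1
I_A²/I_B² = (1849/180180)/(361/30030) = 1849/2166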